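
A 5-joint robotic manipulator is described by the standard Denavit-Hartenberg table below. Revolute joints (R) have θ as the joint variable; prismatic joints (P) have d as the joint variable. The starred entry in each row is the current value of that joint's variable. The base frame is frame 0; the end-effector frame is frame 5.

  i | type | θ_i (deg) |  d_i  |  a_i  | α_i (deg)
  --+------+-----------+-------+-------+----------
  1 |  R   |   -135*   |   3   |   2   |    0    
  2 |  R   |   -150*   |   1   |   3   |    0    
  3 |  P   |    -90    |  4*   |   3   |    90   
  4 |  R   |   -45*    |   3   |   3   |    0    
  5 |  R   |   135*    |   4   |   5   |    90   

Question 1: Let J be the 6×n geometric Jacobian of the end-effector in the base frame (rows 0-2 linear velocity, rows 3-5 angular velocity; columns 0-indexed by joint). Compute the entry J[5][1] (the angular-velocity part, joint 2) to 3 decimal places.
axis z_1 = (0.0000,0.0000,1.0000); lever o_n−o_1 = (3.9115,-5.1892,7.8787)
cross product → J_v[:, 1] = (5.1892,3.9115,-0.0000)
J_ω[:, 1] = z_1
entry J[5][1] = 1.0000

1.000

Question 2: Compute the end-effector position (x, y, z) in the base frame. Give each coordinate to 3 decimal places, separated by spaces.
2.497 -6.603 10.879

after link 1: o_1 = (-1.4142, -1.4142, 3.0000)
after link 2: o_2 = (-0.6378, 1.4836, 4.0000)
after link 3: o_3 = (2.2600, 0.7071, 8.0000)
after link 4: o_4 = (3.5326, -2.7397, 5.8787)
after link 5: o_5 = (2.4973, -6.6034, 10.8787)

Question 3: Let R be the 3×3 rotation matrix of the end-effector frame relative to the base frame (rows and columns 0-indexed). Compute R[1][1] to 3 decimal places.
End-effector y-axis (col 1 of R) = (-0.2588,-0.9659,0.0000)
R[1][1] = -0.9659

-0.966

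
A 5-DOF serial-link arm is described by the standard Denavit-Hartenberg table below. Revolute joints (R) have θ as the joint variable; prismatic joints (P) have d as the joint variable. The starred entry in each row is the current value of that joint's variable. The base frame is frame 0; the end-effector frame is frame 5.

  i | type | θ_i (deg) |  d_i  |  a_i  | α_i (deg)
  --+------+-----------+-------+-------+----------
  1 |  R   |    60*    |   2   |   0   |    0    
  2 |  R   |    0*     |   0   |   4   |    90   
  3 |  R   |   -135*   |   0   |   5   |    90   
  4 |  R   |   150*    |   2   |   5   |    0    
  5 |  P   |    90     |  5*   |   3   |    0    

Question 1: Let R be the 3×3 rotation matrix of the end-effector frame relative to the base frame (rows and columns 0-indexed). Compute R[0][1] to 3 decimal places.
-0.739

End-effector y-axis (col 1 of R) = (-0.7392,-0.2803,-0.6124)
R[0][1] = -0.7392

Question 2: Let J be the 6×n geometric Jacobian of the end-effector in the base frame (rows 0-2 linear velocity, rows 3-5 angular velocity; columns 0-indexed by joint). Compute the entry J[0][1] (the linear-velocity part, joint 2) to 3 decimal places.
axis z_1 = (0.0000,0.0000,1.0000); lever o_n−o_1 = (-0.2663,-0.2651,5.5367)
cross product → J_v[:, 1] = (0.2651,-0.2663,0.0000)
J_ω[:, 1] = z_1
entry J[0][1] = 0.2651

0.265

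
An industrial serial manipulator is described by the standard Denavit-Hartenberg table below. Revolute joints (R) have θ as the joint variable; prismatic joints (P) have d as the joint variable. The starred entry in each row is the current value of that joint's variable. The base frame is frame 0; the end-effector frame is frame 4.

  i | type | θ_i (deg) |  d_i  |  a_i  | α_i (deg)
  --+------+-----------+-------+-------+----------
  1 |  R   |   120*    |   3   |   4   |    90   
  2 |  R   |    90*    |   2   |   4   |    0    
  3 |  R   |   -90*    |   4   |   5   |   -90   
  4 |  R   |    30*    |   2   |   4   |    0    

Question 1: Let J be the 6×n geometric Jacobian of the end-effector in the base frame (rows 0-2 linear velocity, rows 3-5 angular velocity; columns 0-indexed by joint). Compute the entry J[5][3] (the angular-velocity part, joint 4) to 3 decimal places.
1.000

axis z_3 = (-0.0000,0.0000,1.0000); lever o_n−o_3 = (-3.4641,2.0000,2.0000)
cross product → J_v[:, 3] = (-2.0000,-3.4641,-0.0000)
J_ω[:, 3] = z_3
entry J[5][3] = 1.0000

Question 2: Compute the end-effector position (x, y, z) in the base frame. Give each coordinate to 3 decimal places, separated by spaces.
after link 1: o_1 = (-2.0000, 3.4641, 3.0000)
after link 2: o_2 = (-0.2679, 4.4641, 7.0000)
after link 3: o_3 = (0.6962, 10.7942, 7.0000)
after link 4: o_4 = (-2.7679, 12.7942, 9.0000)

-2.768 12.794 9.000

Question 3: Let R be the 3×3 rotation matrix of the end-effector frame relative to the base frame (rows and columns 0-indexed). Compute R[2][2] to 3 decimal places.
End-effector z-axis (col 2 of R) = (-0.0000,0.0000,1.0000)
R[2][2] = 1.0000

1.000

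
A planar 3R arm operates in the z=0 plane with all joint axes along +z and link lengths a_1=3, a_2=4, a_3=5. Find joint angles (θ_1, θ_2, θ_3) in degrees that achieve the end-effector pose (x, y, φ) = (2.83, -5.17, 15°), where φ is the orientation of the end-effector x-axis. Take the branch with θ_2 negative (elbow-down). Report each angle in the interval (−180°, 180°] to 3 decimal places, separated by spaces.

-89.993 -30.007 135.000

wrist centre = target − a_3·(cos φ, sin φ) = (-1.9996, -6.4641)
cos θ_2 = (45.7830−3²−4²)/(2·3·4) = 0.8660; θ_2 = -30.0075° (elbow-down)
β = atan2(-6.4641,-1.9996) = -107.1891°; ψ = atan2(-2.0005,6.4638) = -17.1964°
θ_1 = β − ψ = -89.9927°
θ_3 = φ − θ_1 − θ_2 = 135.0002° (wrapped to (-180°,180°])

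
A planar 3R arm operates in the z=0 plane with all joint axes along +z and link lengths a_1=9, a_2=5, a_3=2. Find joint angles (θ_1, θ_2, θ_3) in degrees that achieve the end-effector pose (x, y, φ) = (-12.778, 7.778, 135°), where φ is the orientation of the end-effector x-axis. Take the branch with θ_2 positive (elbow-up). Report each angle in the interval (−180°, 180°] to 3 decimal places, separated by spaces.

134.998 45.006 -45.004

wrist centre = target − a_3·(cos φ, sin φ) = (-11.3638, 6.3638)
cos θ_2 = (169.6334−9²−5²)/(2·9·5) = 0.7070; θ_2 = 45.0056° (elbow-up)
β = atan2(6.3638,-11.3638) = 150.7509°; ψ = atan2(3.5359,12.5352) = 15.7525°
θ_1 = β − ψ = 134.9984°
θ_3 = φ − θ_1 − θ_2 = -45.0040° (wrapped to (-180°,180°])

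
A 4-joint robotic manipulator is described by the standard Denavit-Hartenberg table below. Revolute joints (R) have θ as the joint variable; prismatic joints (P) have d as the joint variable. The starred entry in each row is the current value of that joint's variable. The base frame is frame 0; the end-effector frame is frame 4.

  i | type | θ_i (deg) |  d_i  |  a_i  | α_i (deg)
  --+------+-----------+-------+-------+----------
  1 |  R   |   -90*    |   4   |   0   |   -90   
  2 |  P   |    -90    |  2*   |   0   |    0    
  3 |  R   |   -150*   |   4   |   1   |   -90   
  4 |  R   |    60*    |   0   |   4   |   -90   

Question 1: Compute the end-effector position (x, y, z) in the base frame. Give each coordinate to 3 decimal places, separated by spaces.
2.536 1.500 1.402

after link 1: o_1 = (0.0000, 0.0000, 4.0000)
after link 2: o_2 = (2.0000, 0.0000, 4.0000)
after link 3: o_3 = (6.0000, 0.5000, 3.1340)
after link 4: o_4 = (2.5359, 1.5000, 1.4019)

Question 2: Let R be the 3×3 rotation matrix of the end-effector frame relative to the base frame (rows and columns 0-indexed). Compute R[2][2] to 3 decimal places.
End-effector z-axis (col 2 of R) = (-0.5000,-0.4330,0.7500)
R[2][2] = 0.7500

0.750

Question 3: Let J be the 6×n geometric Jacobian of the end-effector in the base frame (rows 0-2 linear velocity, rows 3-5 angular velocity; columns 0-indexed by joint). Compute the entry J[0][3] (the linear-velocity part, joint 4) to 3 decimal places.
axis z_3 = (-0.0000,0.8660,0.5000); lever o_n−o_3 = (-3.4641,1.0000,-1.7321)
cross product → J_v[:, 3] = (-2.0000,-1.7321,3.0000)
J_ω[:, 3] = z_3
entry J[0][3] = -2.0000

-2.000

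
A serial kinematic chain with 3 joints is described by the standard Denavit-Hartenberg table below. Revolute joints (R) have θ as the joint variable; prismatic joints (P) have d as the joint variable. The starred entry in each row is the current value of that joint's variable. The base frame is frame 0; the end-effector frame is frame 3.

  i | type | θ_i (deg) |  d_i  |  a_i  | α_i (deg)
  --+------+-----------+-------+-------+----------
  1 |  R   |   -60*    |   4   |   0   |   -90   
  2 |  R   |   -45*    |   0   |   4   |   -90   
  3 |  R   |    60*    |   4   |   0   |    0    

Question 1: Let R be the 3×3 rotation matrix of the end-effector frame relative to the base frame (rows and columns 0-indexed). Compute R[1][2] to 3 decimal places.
-0.612

End-effector z-axis (col 2 of R) = (0.3536,-0.6124,-0.7071)
R[1][2] = -0.6124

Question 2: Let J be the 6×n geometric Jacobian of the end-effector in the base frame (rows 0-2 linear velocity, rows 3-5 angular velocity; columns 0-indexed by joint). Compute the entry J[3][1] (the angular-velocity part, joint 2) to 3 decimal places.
0.866

axis z_1 = (0.8660,0.5000,0.0000); lever o_n−o_1 = (2.8284,-4.8990,-0.0000)
cross product → J_v[:, 1] = (0.0000,0.0000,-5.6569)
J_ω[:, 1] = z_1
entry J[3][1] = 0.8660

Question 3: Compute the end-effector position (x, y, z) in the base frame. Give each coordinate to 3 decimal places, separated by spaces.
after link 1: o_1 = (0.0000, 0.0000, 4.0000)
after link 2: o_2 = (1.4142, -2.4495, 6.8284)
after link 3: o_3 = (2.8284, -4.8990, 4.0000)

2.828 -4.899 4.000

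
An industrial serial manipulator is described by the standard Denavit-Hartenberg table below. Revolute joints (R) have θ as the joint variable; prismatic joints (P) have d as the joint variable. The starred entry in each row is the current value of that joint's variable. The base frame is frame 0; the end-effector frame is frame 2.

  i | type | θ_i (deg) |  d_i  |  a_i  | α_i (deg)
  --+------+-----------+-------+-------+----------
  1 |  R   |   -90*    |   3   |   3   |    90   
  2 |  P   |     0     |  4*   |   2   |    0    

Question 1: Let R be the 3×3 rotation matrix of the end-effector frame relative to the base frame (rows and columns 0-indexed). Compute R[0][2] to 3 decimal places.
End-effector z-axis (col 2 of R) = (-1.0000,-0.0000,0.0000)
R[0][2] = -1.0000

-1.000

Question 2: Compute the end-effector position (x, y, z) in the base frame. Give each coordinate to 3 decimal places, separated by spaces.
-4.000 -5.000 3.000

after link 1: o_1 = (0.0000, -3.0000, 3.0000)
after link 2: o_2 = (-4.0000, -5.0000, 3.0000)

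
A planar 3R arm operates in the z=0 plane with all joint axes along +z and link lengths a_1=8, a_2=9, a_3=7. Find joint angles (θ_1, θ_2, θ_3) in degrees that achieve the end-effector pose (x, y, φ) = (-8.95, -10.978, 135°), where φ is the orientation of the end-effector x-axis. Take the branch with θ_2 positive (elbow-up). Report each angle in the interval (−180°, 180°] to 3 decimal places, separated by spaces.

wrist centre = target − a_3·(cos φ, sin φ) = (-4.0003, -15.9277)
cos θ_2 = (269.6952−8²−9²)/(2·8·9) = 0.8659; θ_2 = 30.0099° (elbow-up)
β = atan2(-15.9277,-4.0003) = -104.0982°; ψ = atan2(4.5014,15.7934) = 15.9083°
θ_1 = β − ψ = -120.0065°
θ_3 = φ − θ_1 − θ_2 = -135.0034° (wrapped to (-180°,180°])

-120.007 30.010 -135.003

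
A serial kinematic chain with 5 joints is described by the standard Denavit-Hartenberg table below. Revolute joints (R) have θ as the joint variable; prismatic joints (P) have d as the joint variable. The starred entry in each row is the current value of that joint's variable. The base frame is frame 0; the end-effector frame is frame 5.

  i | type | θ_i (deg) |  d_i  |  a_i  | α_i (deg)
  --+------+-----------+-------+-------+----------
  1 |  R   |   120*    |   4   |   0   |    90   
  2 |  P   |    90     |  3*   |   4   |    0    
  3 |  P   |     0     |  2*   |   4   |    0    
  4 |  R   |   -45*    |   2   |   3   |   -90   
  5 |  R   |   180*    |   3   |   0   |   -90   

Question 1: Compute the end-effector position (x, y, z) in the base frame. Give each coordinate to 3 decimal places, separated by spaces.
after link 1: o_1 = (0.0000, 0.0000, 4.0000)
after link 2: o_2 = (2.5981, 1.5000, 8.0000)
after link 3: o_3 = (4.3301, 2.5000, 12.0000)
after link 4: o_4 = (5.0015, 5.3371, 14.1213)
after link 5: o_5 = (6.0622, 3.5000, 16.2426)

6.062 3.500 16.243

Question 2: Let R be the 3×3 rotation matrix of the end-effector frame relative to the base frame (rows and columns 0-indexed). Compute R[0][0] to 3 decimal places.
End-effector x-axis (col 0 of R) = (0.3536,-0.6124,-0.7071)
R[0][0] = 0.3536

0.354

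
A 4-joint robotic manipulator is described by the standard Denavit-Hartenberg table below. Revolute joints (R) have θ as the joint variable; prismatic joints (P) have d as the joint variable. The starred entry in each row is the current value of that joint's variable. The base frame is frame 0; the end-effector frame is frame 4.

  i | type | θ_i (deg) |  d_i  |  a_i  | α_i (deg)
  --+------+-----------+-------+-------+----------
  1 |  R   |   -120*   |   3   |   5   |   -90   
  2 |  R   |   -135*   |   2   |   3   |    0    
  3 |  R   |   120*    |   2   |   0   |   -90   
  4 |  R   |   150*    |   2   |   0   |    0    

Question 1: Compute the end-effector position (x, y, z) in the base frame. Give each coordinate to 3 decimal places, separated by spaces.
after link 1: o_1 = (-2.5000, -4.3301, 3.0000)
after link 2: o_2 = (0.2927, -3.4930, 5.1213)
after link 3: o_3 = (2.0248, -4.4930, 5.1213)
after link 4: o_4 = (1.7659, -4.9413, 3.1895)

1.766 -4.941 3.189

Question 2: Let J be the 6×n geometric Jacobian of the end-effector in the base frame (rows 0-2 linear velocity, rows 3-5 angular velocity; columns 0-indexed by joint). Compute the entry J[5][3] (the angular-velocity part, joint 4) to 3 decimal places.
axis z_3 = (-0.1294,-0.2241,-0.9659); lever o_n−o_3 = (-0.2588,-0.4483,-1.9319)
cross product → J_v[:, 3] = (-0.0000,0.0000,0.0000)
J_ω[:, 3] = z_3
entry J[5][3] = -0.9659

-0.966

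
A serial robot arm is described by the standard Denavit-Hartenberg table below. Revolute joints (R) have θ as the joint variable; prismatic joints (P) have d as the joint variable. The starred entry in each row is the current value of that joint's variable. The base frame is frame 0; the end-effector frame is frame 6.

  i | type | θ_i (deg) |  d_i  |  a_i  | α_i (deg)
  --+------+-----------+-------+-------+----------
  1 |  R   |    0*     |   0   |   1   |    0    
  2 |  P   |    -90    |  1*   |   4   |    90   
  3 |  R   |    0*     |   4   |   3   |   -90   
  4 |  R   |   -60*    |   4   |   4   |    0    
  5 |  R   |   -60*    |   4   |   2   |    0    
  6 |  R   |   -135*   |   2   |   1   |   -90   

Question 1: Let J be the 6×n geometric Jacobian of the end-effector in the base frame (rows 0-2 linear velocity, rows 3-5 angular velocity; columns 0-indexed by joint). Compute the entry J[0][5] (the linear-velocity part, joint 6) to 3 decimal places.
axis z_5 = (0.0000,0.0000,1.0000); lever o_n−o_5 = (0.9659,0.2588,2.0000)
cross product → J_v[:, 5] = (-0.2588,0.9659,0.0000)
J_ω[:, 5] = z_5
entry J[0][5] = -0.2588

-0.259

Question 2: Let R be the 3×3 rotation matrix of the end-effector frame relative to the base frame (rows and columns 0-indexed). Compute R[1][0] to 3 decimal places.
0.259

End-effector x-axis (col 0 of R) = (0.9659,0.2588,0.0000)
R[1][0] = 0.2588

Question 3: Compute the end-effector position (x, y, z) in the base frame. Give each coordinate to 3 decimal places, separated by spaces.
after link 1: o_1 = (1.0000, 0.0000, 0.0000)
after link 2: o_2 = (1.0000, -4.0000, 1.0000)
after link 3: o_3 = (-3.0000, -7.0000, 1.0000)
after link 4: o_4 = (-6.4641, -9.0000, 5.0000)
after link 5: o_5 = (-8.1962, -8.0000, 9.0000)
after link 6: o_6 = (-7.2302, -7.7412, 11.0000)

-7.230 -7.741 11.000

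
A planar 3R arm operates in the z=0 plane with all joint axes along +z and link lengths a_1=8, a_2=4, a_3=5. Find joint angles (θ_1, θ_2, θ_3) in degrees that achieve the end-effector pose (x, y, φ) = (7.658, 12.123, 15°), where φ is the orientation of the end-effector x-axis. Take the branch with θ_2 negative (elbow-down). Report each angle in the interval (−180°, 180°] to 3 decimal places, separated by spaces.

wrist centre = target − a_3·(cos φ, sin φ) = (2.8284, 10.8289)
cos θ_2 = (125.2649−8²−4²)/(2·8·4) = 0.7073; θ_2 = -44.9873° (elbow-down)
β = atan2(10.8289,2.8284) = 75.3621°; ψ = atan2(-2.8278,10.8291) = -14.6349°
θ_1 = β − ψ = 89.9970°
θ_3 = φ − θ_1 − θ_2 = -30.0097° (wrapped to (-180°,180°])

89.997 -44.987 -30.010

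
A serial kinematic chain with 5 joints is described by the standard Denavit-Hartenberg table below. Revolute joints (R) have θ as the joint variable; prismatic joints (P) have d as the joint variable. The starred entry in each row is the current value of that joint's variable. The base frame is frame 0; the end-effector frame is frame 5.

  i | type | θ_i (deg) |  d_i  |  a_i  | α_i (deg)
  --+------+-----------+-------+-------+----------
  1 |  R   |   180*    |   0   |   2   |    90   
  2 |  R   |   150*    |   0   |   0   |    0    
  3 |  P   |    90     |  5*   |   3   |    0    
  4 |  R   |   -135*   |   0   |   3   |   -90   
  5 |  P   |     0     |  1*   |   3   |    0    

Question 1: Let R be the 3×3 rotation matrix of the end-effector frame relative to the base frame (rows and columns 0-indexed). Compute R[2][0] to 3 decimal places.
End-effector x-axis (col 0 of R) = (0.2588,-0.0000,0.9659)
R[2][0] = 0.9659

0.966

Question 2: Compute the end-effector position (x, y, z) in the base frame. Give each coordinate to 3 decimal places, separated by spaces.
2.019 5.000 2.939

after link 1: o_1 = (-2.0000, 0.0000, 0.0000)
after link 2: o_2 = (-2.0000, 0.0000, 0.0000)
after link 3: o_3 = (-0.5000, 5.0000, -2.5981)
after link 4: o_4 = (0.2765, 5.0000, 0.2997)
after link 5: o_5 = (2.0188, 5.0000, 2.9387)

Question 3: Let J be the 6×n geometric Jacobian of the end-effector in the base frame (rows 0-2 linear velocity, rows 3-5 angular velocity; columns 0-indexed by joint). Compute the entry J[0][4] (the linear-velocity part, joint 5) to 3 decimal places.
0.966

prismatic axis z_4 = (0.9659,-0.0000,-0.2588)
J_v[:, 4] = z_4; J_ω[:, 4] = (0,0,0)
entry J[0][4] = 0.9659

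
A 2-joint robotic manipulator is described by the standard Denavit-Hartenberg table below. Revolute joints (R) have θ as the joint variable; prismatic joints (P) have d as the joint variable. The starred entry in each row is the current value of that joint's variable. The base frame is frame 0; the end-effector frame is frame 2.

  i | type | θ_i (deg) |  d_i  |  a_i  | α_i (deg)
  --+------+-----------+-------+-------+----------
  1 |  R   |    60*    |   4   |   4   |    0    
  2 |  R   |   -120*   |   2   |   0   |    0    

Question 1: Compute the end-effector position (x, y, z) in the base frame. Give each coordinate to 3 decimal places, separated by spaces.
after link 1: o_1 = (2.0000, 3.4641, 4.0000)
after link 2: o_2 = (2.0000, 3.4641, 6.0000)

2.000 3.464 6.000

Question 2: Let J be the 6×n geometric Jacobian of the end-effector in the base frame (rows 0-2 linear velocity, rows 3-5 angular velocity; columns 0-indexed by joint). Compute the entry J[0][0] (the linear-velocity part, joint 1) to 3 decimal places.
axis z_0 = ẑ; lever o_n−o_0 = (2.0000,3.4641,6.0000)
cross product → J_v[:, 0] = (-3.4641,2.0000,0.0000)
J_ω[:, 0] = z_0
entry J[0][0] = -3.4641

-3.464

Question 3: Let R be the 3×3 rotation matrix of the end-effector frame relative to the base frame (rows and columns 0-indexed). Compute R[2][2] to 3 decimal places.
End-effector z-axis (col 2 of R) = (0.0000,0.0000,1.0000)
R[2][2] = 1.0000

1.000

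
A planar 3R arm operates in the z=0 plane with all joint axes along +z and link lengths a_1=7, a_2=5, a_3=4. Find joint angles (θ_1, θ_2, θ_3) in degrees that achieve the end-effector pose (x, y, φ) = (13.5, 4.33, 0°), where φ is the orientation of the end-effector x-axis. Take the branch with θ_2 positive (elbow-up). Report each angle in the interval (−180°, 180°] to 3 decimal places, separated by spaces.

wrist centre = target − a_3·(cos φ, sin φ) = (9.5000, 4.3300)
cos θ_2 = (108.9989−7²−5²)/(2·7·5) = 0.5000; θ_2 = 60.0010° (elbow-up)
β = atan2(4.3300,9.5000) = 24.5030°; ψ = atan2(4.3302,9.4999) = 24.5040°
θ_1 = β − ψ = -0.0010°
θ_3 = φ − θ_1 − θ_2 = -60.0000° (wrapped to (-180°,180°])

-0.001 60.001 -60.000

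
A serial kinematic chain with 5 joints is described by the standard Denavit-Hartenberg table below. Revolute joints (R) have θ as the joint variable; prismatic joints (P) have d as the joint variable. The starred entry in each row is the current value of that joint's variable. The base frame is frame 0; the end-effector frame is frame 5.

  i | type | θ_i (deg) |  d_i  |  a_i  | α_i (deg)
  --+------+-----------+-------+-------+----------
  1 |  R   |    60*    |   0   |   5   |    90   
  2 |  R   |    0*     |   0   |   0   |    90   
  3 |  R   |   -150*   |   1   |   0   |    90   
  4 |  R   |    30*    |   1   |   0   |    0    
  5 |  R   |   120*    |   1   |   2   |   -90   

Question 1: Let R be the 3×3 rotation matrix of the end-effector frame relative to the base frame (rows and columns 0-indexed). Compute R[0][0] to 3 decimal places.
0.750

End-effector x-axis (col 0 of R) = (0.7500,0.4330,-0.5000)
R[0][0] = 0.7500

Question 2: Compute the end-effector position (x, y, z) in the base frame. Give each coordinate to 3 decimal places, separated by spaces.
after link 1: o_1 = (2.5000, 4.3301, 0.0000)
after link 2: o_2 = (2.5000, 4.3301, 0.0000)
after link 3: o_3 = (2.5000, 4.3301, -1.0000)
after link 4: o_4 = (3.0000, 3.4641, -1.0000)
after link 5: o_5 = (5.0000, 3.4641, -2.0000)

5.000 3.464 -2.000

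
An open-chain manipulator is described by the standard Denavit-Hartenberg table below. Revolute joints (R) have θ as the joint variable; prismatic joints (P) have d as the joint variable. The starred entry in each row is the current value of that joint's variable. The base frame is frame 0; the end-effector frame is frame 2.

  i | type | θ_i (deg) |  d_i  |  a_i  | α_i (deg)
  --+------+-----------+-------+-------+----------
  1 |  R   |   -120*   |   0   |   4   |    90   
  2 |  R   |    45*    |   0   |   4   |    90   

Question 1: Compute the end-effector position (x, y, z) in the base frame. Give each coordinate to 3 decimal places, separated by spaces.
-3.414 -5.914 2.828

after link 1: o_1 = (-2.0000, -3.4641, 0.0000)
after link 2: o_2 = (-3.4142, -5.9136, 2.8284)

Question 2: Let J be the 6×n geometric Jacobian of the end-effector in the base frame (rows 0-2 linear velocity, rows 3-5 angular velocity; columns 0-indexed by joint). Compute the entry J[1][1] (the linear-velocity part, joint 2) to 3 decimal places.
axis z_1 = (-0.8660,0.5000,0.0000); lever o_n−o_1 = (-1.4142,-2.4495,2.8284)
cross product → J_v[:, 1] = (1.4142,2.4495,2.8284)
J_ω[:, 1] = z_1
entry J[1][1] = 2.4495

2.449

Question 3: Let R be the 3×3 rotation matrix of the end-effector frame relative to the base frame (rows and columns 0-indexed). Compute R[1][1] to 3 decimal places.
End-effector y-axis (col 1 of R) = (-0.8660,0.5000,0.0000)
R[1][1] = 0.5000

0.500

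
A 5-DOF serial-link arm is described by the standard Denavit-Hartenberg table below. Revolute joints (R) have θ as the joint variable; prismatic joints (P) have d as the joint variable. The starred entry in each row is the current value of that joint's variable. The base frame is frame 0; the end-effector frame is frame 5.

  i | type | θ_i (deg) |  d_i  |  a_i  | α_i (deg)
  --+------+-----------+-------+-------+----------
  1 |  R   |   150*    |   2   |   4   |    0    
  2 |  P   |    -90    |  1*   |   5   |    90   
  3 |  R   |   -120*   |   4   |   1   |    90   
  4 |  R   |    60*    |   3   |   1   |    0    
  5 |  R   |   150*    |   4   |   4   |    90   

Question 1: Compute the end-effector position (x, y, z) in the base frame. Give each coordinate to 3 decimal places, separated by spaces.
after link 1: o_1 = (-3.4641, 2.0000, 2.0000)
after link 2: o_2 = (-0.9641, 6.3301, 3.0000)
after link 3: o_3 = (2.2500, 3.8971, 2.1340)
after link 4: o_4 = (1.5760, 0.9976, 3.2010)
after link 5: o_5 = (-1.0221, 0.4976, 8.2010)

-1.022 0.498 8.201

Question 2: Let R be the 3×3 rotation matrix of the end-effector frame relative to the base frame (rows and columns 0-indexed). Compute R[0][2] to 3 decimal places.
End-effector z-axis (col 2 of R) = (0.8750,-0.2165,0.4330)
R[0][2] = 0.8750

0.875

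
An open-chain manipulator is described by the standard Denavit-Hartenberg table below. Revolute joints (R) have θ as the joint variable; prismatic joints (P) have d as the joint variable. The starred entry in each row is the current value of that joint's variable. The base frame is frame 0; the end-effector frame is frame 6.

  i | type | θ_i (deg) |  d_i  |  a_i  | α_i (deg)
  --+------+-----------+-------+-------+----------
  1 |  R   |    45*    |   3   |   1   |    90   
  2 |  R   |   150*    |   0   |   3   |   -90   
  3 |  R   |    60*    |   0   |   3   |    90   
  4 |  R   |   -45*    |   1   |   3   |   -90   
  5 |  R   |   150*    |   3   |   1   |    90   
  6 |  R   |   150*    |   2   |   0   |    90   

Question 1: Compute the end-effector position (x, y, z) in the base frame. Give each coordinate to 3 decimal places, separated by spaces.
-7.619 2.239 5.883

after link 1: o_1 = (0.7071, 0.7071, 3.0000)
after link 2: o_2 = (-1.1300, -1.1300, 4.5000)
after link 3: o_3 = (-3.8857, -0.2115, 5.2500)
after link 4: o_4 = (-5.2610, 0.3042, 8.0505)
after link 5: o_5 = (-7.5252, 0.2416, 5.8437)
after link 6: o_6 = (-7.6185, 2.2391, 5.8829)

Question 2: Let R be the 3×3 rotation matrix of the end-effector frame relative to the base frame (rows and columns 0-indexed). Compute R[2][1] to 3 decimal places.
End-effector y-axis (col 1 of R) = (-0.0467,0.9987,0.0196)
R[2][1] = 0.0196

0.020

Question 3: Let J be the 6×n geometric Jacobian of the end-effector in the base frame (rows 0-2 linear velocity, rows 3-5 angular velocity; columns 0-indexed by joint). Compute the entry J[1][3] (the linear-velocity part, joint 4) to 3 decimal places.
axis z_3 = (-0.1768,-0.8839,0.4330); lever o_n−o_3 = (-3.7328,2.4505,0.6329)
cross product → J_v[:, 3] = (-1.6205,-1.5045,-3.7326)
J_ω[:, 3] = z_3
entry J[1][3] = -1.5045

-1.504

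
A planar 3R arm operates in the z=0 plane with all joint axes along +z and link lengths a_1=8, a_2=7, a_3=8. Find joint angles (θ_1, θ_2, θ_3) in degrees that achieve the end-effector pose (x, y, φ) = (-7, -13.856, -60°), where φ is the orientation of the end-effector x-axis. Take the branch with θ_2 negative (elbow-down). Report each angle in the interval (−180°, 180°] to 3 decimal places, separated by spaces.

wrist centre = target − a_3·(cos φ, sin φ) = (-11.0000, -6.9278)
cos θ_2 = (168.9944−8²−7²)/(2·8·7) = 0.4999; θ_2 = -60.0033° (elbow-down)
β = atan2(-6.9278,-11.0000) = -147.7973°; ψ = atan2(-6.0624,11.4996) = -27.7973°
θ_1 = β − ψ = -120.0000°
θ_3 = φ − θ_1 − θ_2 = 120.0033° (wrapped to (-180°,180°])

-120.000 -60.003 120.003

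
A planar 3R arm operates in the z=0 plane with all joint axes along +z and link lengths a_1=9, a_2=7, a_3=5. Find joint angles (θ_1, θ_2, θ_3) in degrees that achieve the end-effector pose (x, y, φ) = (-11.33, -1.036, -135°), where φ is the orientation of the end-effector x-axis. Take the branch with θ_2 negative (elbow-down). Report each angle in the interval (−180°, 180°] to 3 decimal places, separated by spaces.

-149.997 -119.999 134.996

wrist centre = target − a_3·(cos φ, sin φ) = (-7.7945, 2.4995)
cos θ_2 = (67.0014−9²−7²)/(2·9·7) = -0.5000; θ_2 = -119.9993° (elbow-down)
β = atan2(2.4995,-7.7945) = 162.2200°; ψ = atan2(-6.0622,5.5001) = -47.7835°
θ_1 = β − ψ = 210.0034°
θ_3 = φ − θ_1 − θ_2 = 134.9959° (wrapped to (-180°,180°])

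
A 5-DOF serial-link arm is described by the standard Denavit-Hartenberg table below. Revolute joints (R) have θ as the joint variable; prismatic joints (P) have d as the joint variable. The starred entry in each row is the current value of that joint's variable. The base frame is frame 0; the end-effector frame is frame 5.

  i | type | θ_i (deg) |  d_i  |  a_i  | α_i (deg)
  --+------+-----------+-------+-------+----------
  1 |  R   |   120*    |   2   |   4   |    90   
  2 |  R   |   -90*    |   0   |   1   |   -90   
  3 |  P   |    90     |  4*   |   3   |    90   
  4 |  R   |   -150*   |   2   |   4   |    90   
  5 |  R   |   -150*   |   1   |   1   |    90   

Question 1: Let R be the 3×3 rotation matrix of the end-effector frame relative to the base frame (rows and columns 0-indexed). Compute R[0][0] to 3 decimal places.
End-effector x-axis (col 0 of R) = (-0.8660,0.0000,0.5000)
R[0][0] = -0.8660

-0.866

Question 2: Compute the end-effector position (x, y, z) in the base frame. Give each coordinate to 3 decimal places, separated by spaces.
after link 1: o_1 = (-2.0000, 3.4641, 2.0000)
after link 2: o_2 = (-2.0000, 3.4641, 1.0000)
after link 3: o_3 = (-6.5981, 5.4282, 1.0000)
after link 4: o_4 = (-2.5981, 5.4282, -1.0000)
after link 5: o_5 = (-3.4641, 6.4282, -0.5000)

-3.464 6.428 -0.500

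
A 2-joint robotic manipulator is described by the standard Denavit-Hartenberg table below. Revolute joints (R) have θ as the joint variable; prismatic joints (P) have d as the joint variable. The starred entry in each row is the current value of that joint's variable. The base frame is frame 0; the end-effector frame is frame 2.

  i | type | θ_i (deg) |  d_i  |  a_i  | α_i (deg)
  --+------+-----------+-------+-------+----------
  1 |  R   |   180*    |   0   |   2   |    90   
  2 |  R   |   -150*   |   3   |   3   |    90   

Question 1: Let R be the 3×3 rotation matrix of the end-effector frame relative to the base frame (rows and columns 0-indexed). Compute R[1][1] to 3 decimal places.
1.000

End-effector y-axis (col 1 of R) = (0.0000,1.0000,0.0000)
R[1][1] = 1.0000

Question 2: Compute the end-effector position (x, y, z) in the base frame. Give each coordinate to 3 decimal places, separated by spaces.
0.598 3.000 -1.500

after link 1: o_1 = (-2.0000, 0.0000, 0.0000)
after link 2: o_2 = (0.5981, 3.0000, -1.5000)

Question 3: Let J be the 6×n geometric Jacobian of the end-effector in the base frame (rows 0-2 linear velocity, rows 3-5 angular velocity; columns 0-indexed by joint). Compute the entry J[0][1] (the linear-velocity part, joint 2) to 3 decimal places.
-1.500

axis z_1 = (0.0000,1.0000,0.0000); lever o_n−o_1 = (2.5981,3.0000,-1.5000)
cross product → J_v[:, 1] = (-1.5000,0.0000,-2.5981)
J_ω[:, 1] = z_1
entry J[0][1] = -1.5000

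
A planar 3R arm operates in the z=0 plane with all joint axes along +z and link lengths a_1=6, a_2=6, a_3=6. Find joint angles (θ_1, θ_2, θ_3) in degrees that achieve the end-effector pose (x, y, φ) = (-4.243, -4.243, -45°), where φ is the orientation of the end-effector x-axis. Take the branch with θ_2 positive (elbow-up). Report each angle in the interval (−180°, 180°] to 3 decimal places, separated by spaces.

wrist centre = target − a_3·(cos φ, sin φ) = (-8.4856, -0.0004)
cos θ_2 = (72.0061−6²−6²)/(2·6·6) = 0.0001; θ_2 = 89.9951° (elbow-up)
β = atan2(-0.0004,-8.4856) = -179.9976°; ψ = atan2(6.0000,6.0005) = 44.9976°
θ_1 = β − ψ = -224.9951°
θ_3 = φ − θ_1 − θ_2 = 90.0000° (wrapped to (-180°,180°])

135.005 89.995 90.000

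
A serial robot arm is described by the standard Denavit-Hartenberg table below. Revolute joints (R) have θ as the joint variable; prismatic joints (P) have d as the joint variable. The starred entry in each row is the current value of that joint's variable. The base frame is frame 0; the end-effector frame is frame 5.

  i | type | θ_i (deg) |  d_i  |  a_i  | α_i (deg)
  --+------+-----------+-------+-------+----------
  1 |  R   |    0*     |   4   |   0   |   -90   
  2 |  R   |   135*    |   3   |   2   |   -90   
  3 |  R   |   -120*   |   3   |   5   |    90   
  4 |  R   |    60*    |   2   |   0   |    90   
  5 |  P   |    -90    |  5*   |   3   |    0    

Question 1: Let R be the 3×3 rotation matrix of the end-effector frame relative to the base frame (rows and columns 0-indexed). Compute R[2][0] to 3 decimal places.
End-effector x-axis (col 0 of R) = (-0.6124,0.5000,-0.6124)
R[2][0] = -0.6124

-0.612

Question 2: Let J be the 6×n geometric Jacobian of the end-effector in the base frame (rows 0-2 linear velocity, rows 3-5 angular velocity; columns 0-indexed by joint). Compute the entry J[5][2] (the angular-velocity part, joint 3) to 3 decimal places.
axis z_2 = (-0.7071,0.0000,0.7071); lever o_n−o_2 = (2.3328,8.5801,3.0399)
cross product → J_v[:, 2] = (-6.0671,3.7990,-6.0671)
J_ω[:, 2] = z_2
entry J[5][2] = 0.7071

0.707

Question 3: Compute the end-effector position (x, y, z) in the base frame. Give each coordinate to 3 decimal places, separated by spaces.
0.919 11.580 5.626

after link 1: o_1 = (0.0000, 0.0000, 4.0000)
after link 2: o_2 = (-1.4142, 3.0000, 2.5858)
after link 3: o_3 = (-1.7678, 7.3301, 6.4749)
after link 4: o_4 = (-0.5430, 6.3301, 7.6996)
after link 5: o_5 = (0.9186, 11.5801, 5.6257)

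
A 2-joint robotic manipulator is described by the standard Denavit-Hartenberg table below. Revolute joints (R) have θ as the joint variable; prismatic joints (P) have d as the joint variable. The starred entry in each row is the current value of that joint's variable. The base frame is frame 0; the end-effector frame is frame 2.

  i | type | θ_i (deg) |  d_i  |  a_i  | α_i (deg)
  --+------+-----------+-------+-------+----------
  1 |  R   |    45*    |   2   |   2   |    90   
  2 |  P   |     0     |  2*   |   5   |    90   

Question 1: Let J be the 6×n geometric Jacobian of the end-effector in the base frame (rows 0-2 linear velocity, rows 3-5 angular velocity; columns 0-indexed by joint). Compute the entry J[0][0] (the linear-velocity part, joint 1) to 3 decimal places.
axis z_0 = ẑ; lever o_n−o_0 = (6.3640,3.5355,2.0000)
cross product → J_v[:, 0] = (-3.5355,6.3640,0.0000)
J_ω[:, 0] = z_0
entry J[0][0] = -3.5355

-3.536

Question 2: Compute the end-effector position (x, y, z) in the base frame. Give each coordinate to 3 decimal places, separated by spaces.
6.364 3.536 2.000

after link 1: o_1 = (1.4142, 1.4142, 2.0000)
after link 2: o_2 = (6.3640, 3.5355, 2.0000)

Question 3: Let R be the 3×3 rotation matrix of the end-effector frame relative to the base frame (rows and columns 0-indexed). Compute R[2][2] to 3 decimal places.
-1.000

End-effector z-axis (col 2 of R) = (0.0000,-0.0000,-1.0000)
R[2][2] = -1.0000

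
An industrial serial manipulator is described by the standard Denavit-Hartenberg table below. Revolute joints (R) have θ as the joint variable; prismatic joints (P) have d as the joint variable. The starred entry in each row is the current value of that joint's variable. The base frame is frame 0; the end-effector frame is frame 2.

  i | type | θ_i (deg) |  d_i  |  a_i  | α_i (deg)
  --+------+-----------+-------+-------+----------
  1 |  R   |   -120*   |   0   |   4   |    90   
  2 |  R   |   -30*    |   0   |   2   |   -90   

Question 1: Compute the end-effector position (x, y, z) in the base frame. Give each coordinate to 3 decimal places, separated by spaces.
-2.866 -4.964 -1.000

after link 1: o_1 = (-2.0000, -3.4641, 0.0000)
after link 2: o_2 = (-2.8660, -4.9641, -1.0000)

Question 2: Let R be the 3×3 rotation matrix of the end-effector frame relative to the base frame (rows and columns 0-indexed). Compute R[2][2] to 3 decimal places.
End-effector z-axis (col 2 of R) = (-0.2500,-0.4330,0.8660)
R[2][2] = 0.8660

0.866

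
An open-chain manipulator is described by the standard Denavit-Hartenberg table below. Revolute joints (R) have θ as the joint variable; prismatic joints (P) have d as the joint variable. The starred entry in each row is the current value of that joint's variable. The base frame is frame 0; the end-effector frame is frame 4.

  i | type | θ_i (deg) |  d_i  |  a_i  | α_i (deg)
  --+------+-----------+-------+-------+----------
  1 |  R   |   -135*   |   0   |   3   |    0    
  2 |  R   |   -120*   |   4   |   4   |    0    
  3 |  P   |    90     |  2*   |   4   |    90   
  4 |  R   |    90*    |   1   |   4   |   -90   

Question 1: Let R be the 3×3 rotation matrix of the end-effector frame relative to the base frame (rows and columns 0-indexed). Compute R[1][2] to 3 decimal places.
End-effector z-axis (col 2 of R) = (0.9659,0.2588,0.0000)
R[1][2] = 0.2588

0.259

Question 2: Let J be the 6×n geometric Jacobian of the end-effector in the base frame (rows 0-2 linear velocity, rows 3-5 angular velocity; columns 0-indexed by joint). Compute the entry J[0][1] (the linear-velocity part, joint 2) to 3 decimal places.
axis z_1 = (0.0000,0.0000,1.0000); lever o_n−o_1 = (-5.1578,3.7944,10.0000)
cross product → J_v[:, 1] = (-3.7944,-5.1578,0.0000)
J_ω[:, 1] = z_1
entry J[0][1] = -3.7944

-3.794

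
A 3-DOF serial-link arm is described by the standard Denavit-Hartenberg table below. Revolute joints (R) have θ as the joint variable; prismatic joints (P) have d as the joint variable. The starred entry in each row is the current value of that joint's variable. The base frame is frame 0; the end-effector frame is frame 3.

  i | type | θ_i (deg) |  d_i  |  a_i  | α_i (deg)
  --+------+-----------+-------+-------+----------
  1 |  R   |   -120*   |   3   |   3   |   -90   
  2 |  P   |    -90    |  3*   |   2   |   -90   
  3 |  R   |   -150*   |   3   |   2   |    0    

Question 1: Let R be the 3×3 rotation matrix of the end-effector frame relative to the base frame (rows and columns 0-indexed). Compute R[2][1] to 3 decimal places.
End-effector y-axis (col 1 of R) = (0.7500,-0.4330,0.5000)
R[2][1] = 0.5000

0.500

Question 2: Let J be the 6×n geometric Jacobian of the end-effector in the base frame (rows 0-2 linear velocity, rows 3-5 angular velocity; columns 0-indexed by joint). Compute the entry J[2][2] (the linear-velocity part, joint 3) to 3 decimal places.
1.000

axis z_2 = (-0.5000,-0.8660,-0.0000); lever o_n−o_2 = (-0.6340,-3.0981,-1.7321)
cross product → J_v[:, 2] = (1.5000,-0.8660,1.0000)
J_ω[:, 2] = z_2
entry J[2][2] = 1.0000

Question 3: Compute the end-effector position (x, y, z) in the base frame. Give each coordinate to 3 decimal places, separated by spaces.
after link 1: o_1 = (-1.5000, -2.5981, 3.0000)
after link 2: o_2 = (1.0981, -4.0981, 5.0000)
after link 3: o_3 = (0.4641, -7.1962, 3.2679)

0.464 -7.196 3.268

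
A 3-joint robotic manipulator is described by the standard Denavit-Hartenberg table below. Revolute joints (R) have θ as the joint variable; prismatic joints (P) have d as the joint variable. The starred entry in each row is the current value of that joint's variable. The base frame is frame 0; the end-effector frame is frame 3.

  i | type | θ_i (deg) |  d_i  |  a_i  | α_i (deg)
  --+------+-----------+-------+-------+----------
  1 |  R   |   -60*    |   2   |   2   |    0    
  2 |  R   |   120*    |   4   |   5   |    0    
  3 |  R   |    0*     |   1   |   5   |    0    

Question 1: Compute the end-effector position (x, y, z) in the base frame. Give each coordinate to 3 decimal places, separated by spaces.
6.000 6.928 7.000

after link 1: o_1 = (1.0000, -1.7321, 2.0000)
after link 2: o_2 = (3.5000, 2.5981, 6.0000)
after link 3: o_3 = (6.0000, 6.9282, 7.0000)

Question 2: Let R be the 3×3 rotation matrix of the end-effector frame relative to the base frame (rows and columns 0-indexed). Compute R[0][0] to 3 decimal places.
0.500

End-effector x-axis (col 0 of R) = (0.5000,0.8660,0.0000)
R[0][0] = 0.5000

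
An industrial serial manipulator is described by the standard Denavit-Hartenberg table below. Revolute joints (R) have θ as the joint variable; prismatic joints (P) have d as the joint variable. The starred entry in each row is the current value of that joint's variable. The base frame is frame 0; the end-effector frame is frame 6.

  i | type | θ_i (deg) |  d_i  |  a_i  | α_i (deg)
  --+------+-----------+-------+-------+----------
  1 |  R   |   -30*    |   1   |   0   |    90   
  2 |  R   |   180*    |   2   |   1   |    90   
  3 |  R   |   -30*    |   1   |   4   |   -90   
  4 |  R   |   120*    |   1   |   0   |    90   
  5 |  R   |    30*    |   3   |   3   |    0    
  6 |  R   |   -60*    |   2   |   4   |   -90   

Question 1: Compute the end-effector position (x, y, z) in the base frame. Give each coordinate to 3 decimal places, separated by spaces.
-4.949 3.107 -5.750

after link 1: o_1 = (0.0000, 0.0000, 1.0000)
after link 2: o_2 = (-1.8660, -1.2321, 1.0000)
after link 3: o_3 = (-3.8660, 2.2321, 2.0000)
after link 4: o_4 = (-4.7321, 1.7321, 2.0000)
after link 5: o_5 = (-6.6806, 2.1071, -1.7500)
after link 6: o_6 = (-4.9486, 3.1071, -5.7500)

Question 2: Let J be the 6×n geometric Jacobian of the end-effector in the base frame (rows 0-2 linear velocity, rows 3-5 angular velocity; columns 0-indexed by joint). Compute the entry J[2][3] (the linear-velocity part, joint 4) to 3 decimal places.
-1.299

axis z_3 = (-0.8660,-0.5000,0.0000); lever o_n−o_3 = (-1.0825,0.8750,-7.7500)
cross product → J_v[:, 3] = (3.8750,-6.7117,-1.2990)
J_ω[:, 3] = z_3
entry J[2][3] = -1.2990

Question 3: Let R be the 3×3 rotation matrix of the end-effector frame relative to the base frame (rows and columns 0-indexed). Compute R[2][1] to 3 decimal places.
0.500

End-effector y-axis (col 1 of R) = (0.4330,-0.7500,0.5000)
R[2][1] = 0.5000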